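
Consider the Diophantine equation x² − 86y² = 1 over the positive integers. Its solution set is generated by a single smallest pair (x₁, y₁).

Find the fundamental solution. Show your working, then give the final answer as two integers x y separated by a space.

10405 1122

d=86: √d = [9; 3,1,1,1,8,1,1,1,3,18] (ℓ=10, even), read p_9/q_9
i=0: a=9 ⇒ p=9, q=1
i=1: a=3 ⇒ p=28, q=3
i=2: a=1 ⇒ p=37, q=4
i=3: a=1 ⇒ p=65, q=7
…
i=6: a=1 ⇒ p=983, q=106
i=7: a=1 ⇒ p=1864, q=201
i=8: a=1 ⇒ p=2847, q=307
i=9: a=3 ⇒ p=10405, q=1122
→ (10405, 1122).  Check: 10405²=108264025, 86·1122²=108264024, difference 1.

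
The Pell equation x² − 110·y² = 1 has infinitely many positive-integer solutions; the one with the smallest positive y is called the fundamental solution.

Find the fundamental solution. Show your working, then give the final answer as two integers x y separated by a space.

√110 = [10; 2,20, …], period ℓ=2 (even) → k=1
step 0: (10, 1)  from 10·(1,0) + (0,1)
step 1: (21, 2)  from 2·(10,1) + (1,0)
→ (21, 2).  Check: 21²=441, 110·2²=440, difference 1.

21 2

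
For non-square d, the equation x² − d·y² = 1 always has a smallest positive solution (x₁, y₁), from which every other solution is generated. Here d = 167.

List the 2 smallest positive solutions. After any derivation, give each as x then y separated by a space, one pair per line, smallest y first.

168 13
56447 4368

d=167: √d = [12; 1,11,1,24] (ℓ=4, even), read p_3/q_3
step 0: (12, 1)  from 12·(1,0) + (0,1)
step 1: (13, 1)  from 1·(12,1) + (1,0)
step 2: (155, 12)  from 11·(13,1) + (12,1)
step 3: (168, 13)  from 1·(155,12) + (13,1)
(x₁, y₁) = (168, 13);  168² − 167·13² = 1 ✓
(168+13√167)^2 = 56447 + 4368√167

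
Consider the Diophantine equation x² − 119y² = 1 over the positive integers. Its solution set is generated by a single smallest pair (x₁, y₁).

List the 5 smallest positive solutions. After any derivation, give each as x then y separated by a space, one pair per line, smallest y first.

[10; 1,9,1,20] for √119; ℓ=4 ⇒ convergent index 3
k=0  a_k=10  p_k/q_k = 10/1
…
k=2  a_k=9  p_k/q_k = 109/10
k=3  a_k=1  p_k/q_k = 120/11
→ (120, 11).  Check: 120²=14400, 119·11²=14399, difference 1.
(x_2, y_2) = (120·120 + 119·11·11, 120·11 + 11·120) = (28799, 2640)
(x_3, y_3) = (120·28799 + 119·11·2640, 120·2640 + 11·28799) = (6911640, 633589)
(x_4, y_4) = (120·6911640 + 119·11·633589, 120·633589 + 11·6911640) = (1658764801, 152058720)
(x_5, y_5) = (120·1658764801 + 119·11·152058720, 120·152058720 + 11·1658764801) = (398096640600, 36493459211)

120 11
28799 2640
6911640 633589
1658764801 152058720
398096640600 36493459211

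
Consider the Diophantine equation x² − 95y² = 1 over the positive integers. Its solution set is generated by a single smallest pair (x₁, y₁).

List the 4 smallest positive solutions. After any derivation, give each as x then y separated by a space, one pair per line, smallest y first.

39 4
3041 312
237159 24332
18495361 1897584

√95 → a₀=9, period (1,2,1,18); ℓ=4 even so k=3
a_0=9:  p_0=9·1+0=9,  q_0=9·0+1=1
a_1=1:  p_1=1·9+1=10,  q_1=1·1+0=1
a_2=2:  p_2=2·10+9=29,  q_2=2·1+1=3
a_3=1:  p_3=1·29+10=39,  q_3=1·3+1=4
(x₁, y₁) = (39, 4);  39² − 95·4² = 1 ✓
k=2:  x_2 = 39·39+95·4·4 = 3041,  y_2 = 39·4+4·39 = 312
k=3:  x_3 = 39·3041+95·4·312 = 237159,  y_3 = 39·312+4·3041 = 24332
k=4:  x_4 = 39·237159+95·4·24332 = 18495361,  y_4 = 39·24332+4·237159 = 1897584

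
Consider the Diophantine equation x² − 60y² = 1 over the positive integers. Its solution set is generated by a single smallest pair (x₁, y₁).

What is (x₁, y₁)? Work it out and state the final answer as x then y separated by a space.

31 4

√60 = [7; 1,2,1,14, …], period ℓ=4 (even) → k=3
step 0: (7, 1)  from 7·(1,0) + (0,1)
…
step 2: (23, 3)  from 2·(8,1) + (7,1)
step 3: (31, 4)  from 1·(23,3) + (8,1)
fundamental: x₁=31, y₁=4  (since 961 − 60·16 = 1)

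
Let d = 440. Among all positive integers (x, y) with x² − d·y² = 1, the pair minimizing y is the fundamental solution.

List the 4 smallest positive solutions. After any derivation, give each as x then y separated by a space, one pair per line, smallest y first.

d=440: √d = [20; 1,40] (ℓ=2, even), read p_1/q_1
k=0  a_k=20  p_k/q_k = 20/1
k=1  a_k=1  p_k/q_k = 21/1
→ (21, 1).  Check: 21²=441, 440·1²=440, difference 1.
(x_2, y_2) = (21·21 + 440·1·1, 21·1 + 1·21) = (881, 42)
(x_3, y_3) = (21·881 + 440·1·42, 21·42 + 1·881) = (36981, 1763)
(x_4, y_4) = (21·36981 + 440·1·1763, 21·1763 + 1·36981) = (1552321, 74004)

21 1
881 42
36981 1763
1552321 74004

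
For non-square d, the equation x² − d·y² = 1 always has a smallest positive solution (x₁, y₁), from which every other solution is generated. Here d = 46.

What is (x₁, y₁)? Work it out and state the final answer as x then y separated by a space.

√46 → a₀=6, period (1,3,1,1,2,6,2,1,1,3,1,12); ℓ=12 even so k=11
a_0=6:  p_0=6·1+0=6,  q_0=6·0+1=1
a_1=1:  p_1=1·6+1=7,  q_1=1·1+0=1
…
a_4=1:  p_4=1·34+27=61,  q_4=1·5+4=9
…
a_9=1:  p_9=1·3147+2150=5297,  q_9=1·464+317=781
a_10=3:  p_10=3·5297+3147=19038,  q_10=3·781+464=2807
a_11=1:  p_11=1·19038+5297=24335,  q_11=1·2807+781=3588
fundamental: x₁=24335, y₁=3588  (since 592192225 − 46·12873744 = 1)

24335 3588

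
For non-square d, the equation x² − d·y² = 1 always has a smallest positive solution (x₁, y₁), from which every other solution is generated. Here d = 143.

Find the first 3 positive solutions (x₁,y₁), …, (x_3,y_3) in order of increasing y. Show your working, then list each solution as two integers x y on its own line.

12 1
287 24
6876 575

d=143: √d = [11; 1,22] (ℓ=2, even), read p_1/q_1
k=0  a_k=11  p_k/q_k = 11/1
k=1  a_k=1  p_k/q_k = 12/1
fundamental: x₁=12, y₁=1  (since 144 − 143·1 = 1)
n=2: (12,1)∘(12,1) = (12·12+143·1·1, 12·1+1·12) = (287,24)
n=3: (287,24)∘(12,1) = (12·287+143·1·24, 12·24+1·287) = (6876,575)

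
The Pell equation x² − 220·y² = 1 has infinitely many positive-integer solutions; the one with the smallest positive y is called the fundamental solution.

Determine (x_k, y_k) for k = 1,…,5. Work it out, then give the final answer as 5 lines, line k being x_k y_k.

89 6
15841 1068
2819609 190098
501874561 33836376
89330852249 6022684830

√220 = [14; 1,4,1,28, …], period ℓ=4 (even) → k=3
a_0=14:  p_0=14·1+0=14,  q_0=14·0+1=1
a_1=1:  p_1=1·14+1=15,  q_1=1·1+0=1
a_2=4:  p_2=4·15+14=74,  q_2=4·1+1=5
a_3=1:  p_3=1·74+15=89,  q_3=1·5+1=6
→ (89, 6).  Check: 89²=7921, 220·6²=7920, difference 1.
(x_2, y_2) = (89·89 + 220·6·6, 89·6 + 6·89) = (15841, 1068)
(x_3, y_3) = (89·15841 + 220·6·1068, 89·1068 + 6·15841) = (2819609, 190098)
(x_4, y_4) = (89·2819609 + 220·6·190098, 89·190098 + 6·2819609) = (501874561, 33836376)
(x_5, y_5) = (89·501874561 + 220·6·33836376, 89·33836376 + 6·501874561) = (89330852249, 6022684830)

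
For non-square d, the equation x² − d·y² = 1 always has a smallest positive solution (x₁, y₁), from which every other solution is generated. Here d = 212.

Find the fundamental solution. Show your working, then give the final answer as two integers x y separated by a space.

√212 = [14; 1,1,3,1,1,…,1,1,28, …], period ℓ=14 (even) → k=13
step 0: (14, 1)  from 14·(1,0) + (0,1)
step 1: (15, 1)  from 1·(14,1) + (1,0)
…
step 6: (364, 25)  from 1·(233,16) + (131,9)
step 7: (2417, 166)  from 6·(364,25) + (233,16)
…
step 9: (5198, 357)  from 1·(2781,191) + (2417,166)
step 10: (7979, 548)  from 1·(5198,357) + (2781,191)
step 11: (29135, 2001)  from 3·(7979,548) + (5198,357)
step 12: (37114, 2549)  from 1·(29135,2001) + (7979,548)
step 13: (66249, 4550)  from 1·(37114,2549) + (29135,2001)
→ (66249, 4550).  Check: 66249²=4388930001, 212·4550²=4388930000, difference 1.

66249 4550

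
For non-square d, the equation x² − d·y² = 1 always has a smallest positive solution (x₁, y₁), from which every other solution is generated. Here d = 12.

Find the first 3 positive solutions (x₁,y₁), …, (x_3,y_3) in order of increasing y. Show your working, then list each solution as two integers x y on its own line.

7 2
97 28
1351 390

√12 = [3; 2,6, …], period ℓ=2 (even) → k=1
a_0=3:  p_0=3·1+0=3,  q_0=3·0+1=1
a_1=2:  p_1=2·3+1=7,  q_1=2·1+0=2
fundamental: x₁=7, y₁=2  (since 49 − 12·4 = 1)
(7+2√12)^2 = 97 + 28√12
(7+2√12)^3 = 1351 + 390√12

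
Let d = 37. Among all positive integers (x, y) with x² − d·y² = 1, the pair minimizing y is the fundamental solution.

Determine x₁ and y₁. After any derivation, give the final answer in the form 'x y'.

73 12

√37 = [6; 12, …], period ℓ=1 (odd) → k=1
step 0: (6, 1)  from 6·(1,0) + (0,1)
step 1: (73, 12)  from 12·(6,1) + (1,0)
fundamental: x₁=73, y₁=12  (since 5329 − 37·144 = 1)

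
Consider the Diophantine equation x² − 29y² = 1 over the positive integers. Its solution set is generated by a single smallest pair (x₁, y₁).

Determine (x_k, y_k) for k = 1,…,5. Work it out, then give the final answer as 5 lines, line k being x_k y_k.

9801 1820
192119201 35675640
3765920568201 699313893460
73819574785756801 13707950903927280
1447011301184484245001 268703252919468649100

√29 → a₀=5, period (2,1,1,2,10); ℓ=5 odd so k=9
k=0  a_k=5  p_k/q_k = 5/1
…
k=3  a_k=1  p_k/q_k = 27/5
k=4  a_k=2  p_k/q_k = 70/13
…
k=8  a_k=1  p_k/q_k = 3775/701
k=9  a_k=2  p_k/q_k = 9801/1820
fundamental: x₁=9801, y₁=1820  (since 96059601 − 29·3312400 = 1)
n=2: (9801,1820)∘(9801,1820) = (9801·9801+29·1820·1820, 9801·1820+1820·9801) = (192119201,35675640)
n=3: (192119201,35675640)∘(9801,1820) = (9801·192119201+29·1820·35675640, 9801·35675640+1820·192119201) = (3765920568201,699313893460)
n=4: (3765920568201,699313893460)∘(9801,1820) = (9801·3765920568201+29·1820·699313893460, 9801·699313893460+1820·3765920568201) = (73819574785756801,13707950903927280)
n=5: (73819574785756801,13707950903927280)∘(9801,1820) = (9801·73819574785756801+29·1820·13707950903927280, 9801·13707950903927280+1820·73819574785756801) = (1447011301184484245001,268703252919468649100)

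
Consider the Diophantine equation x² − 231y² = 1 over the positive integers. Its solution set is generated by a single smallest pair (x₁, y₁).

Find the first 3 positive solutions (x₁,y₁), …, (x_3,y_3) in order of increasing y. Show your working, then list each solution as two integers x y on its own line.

[15; 5,30] for √231; ℓ=2 ⇒ convergent index 1
step 0: (15, 1)  from 15·(1,0) + (0,1)
step 1: (76, 5)  from 5·(15,1) + (1,0)
→ (76, 5).  Check: 76²=5776, 231·5²=5775, difference 1.
n=2: (76,5)∘(76,5) = (76·76+231·5·5, 76·5+5·76) = (11551,760)
n=3: (11551,760)∘(76,5) = (76·11551+231·5·760, 76·760+5·11551) = (1755676,115515)

76 5
11551 760
1755676 115515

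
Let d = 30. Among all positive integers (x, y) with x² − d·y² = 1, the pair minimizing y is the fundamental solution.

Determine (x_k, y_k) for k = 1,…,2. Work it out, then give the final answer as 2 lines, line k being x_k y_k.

√30 → a₀=5, period (2,10); ℓ=2 even so k=1
i=0: a=5 ⇒ p=5, q=1
i=1: a=2 ⇒ p=11, q=2
→ (11, 2).  Check: 11²=121, 30·2²=120, difference 1.
(x_2, y_2) = (11·11 + 30·2·2, 11·2 + 2·11) = (241, 44)

11 2
241 44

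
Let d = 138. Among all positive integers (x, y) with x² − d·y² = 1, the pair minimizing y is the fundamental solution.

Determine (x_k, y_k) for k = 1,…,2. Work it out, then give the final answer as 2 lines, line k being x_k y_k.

[11; 1,2,1,22] for √138; ℓ=4 ⇒ convergent index 3
a_0=11:  p_0=11·1+0=11,  q_0=11·0+1=1
a_1=1:  p_1=1·11+1=12,  q_1=1·1+0=1
a_2=2:  p_2=2·12+11=35,  q_2=2·1+1=3
a_3=1:  p_3=1·35+12=47,  q_3=1·3+1=4
→ (47, 4).  Check: 47²=2209, 138·4²=2208, difference 1.
n=2: (47,4)∘(47,4) = (47·47+138·4·4, 47·4+4·47) = (4417,376)

47 4
4417 376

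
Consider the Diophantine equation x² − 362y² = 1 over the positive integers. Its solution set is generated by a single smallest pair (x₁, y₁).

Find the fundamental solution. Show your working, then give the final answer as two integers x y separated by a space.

723 38

√362 = [19; 38, …], period ℓ=1 (odd) → k=1
step 0: (19, 1)  from 19·(1,0) + (0,1)
step 1: (723, 38)  from 38·(19,1) + (1,0)
fundamental: x₁=723, y₁=38  (since 522729 − 362·1444 = 1)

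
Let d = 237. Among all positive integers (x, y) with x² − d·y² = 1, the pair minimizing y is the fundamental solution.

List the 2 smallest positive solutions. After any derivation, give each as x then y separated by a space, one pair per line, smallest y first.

[15; 2,1,1,7,10,7,1,1,2,30] for √237; ℓ=10 ⇒ convergent index 9
a_0=15:  p_0=15·1+0=15,  q_0=15·0+1=1
…
a_2=1:  p_2=1·31+15=46,  q_2=1·2+1=3
a_3=1:  p_3=1·46+31=77,  q_3=1·3+2=5
a_4=7:  p_4=7·77+46=585,  q_4=7·5+3=38
…
a_7=1:  p_7=1·42074+5927=48001,  q_7=1·2733+385=3118
a_8=1:  p_8=1·48001+42074=90075,  q_8=1·3118+2733=5851
a_9=2:  p_9=2·90075+48001=228151,  q_9=2·5851+3118=14820
→ (228151, 14820).  Check: 228151²=52052878801, 237·14820²=52052878800, difference 1.
n=2: (228151,14820)∘(228151,14820) = (228151·228151+237·14820·14820, 228151·14820+14820·228151) = (104105757601,6762395640)

228151 14820
104105757601 6762395640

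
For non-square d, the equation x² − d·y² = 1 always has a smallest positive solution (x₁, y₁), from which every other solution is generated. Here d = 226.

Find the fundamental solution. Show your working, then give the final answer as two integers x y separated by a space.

d=226: √d = [15; 30] (ℓ=1, odd), read p_1/q_1
step 0: (15, 1)  from 15·(1,0) + (0,1)
step 1: (451, 30)  from 30·(15,1) + (1,0)
(x₁, y₁) = (451, 30);  451² − 226·30² = 1 ✓

451 30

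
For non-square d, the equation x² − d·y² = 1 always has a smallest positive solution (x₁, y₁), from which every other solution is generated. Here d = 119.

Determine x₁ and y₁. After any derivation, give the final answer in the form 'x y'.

120 11

√119 → a₀=10, period (1,9,1,20); ℓ=4 even so k=3
i=0: a=10 ⇒ p=10, q=1
i=1: a=1 ⇒ p=11, q=1
i=2: a=9 ⇒ p=109, q=10
i=3: a=1 ⇒ p=120, q=11
(x₁, y₁) = (120, 11);  120² − 119·11² = 1 ✓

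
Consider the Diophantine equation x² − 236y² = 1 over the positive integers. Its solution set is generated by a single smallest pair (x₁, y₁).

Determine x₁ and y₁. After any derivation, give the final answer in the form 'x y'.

d=236: √d = [15; 2,1,3,5,1,6,1,5,3,1,2,30] (ℓ=12, even), read p_11/q_11
k=0  a_k=15  p_k/q_k = 15/1
…
k=2  a_k=1  p_k/q_k = 46/3
k=3  a_k=3  p_k/q_k = 169/11
k=4  a_k=5  p_k/q_k = 891/58
k=5  a_k=1  p_k/q_k = 1060/69
k=6  a_k=6  p_k/q_k = 7251/472
…
k=8  a_k=5  p_k/q_k = 48806/3177
k=9  a_k=3  p_k/q_k = 154729/10072
k=10  a_k=1  p_k/q_k = 203535/13249
k=11  a_k=2  p_k/q_k = 561799/36570
→ (561799, 36570).  Check: 561799²=315618116401, 236·36570²=315618116400, difference 1.

561799 36570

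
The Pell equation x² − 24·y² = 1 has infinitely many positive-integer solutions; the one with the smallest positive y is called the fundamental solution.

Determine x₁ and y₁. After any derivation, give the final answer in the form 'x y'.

√24 → a₀=4, period (1,8); ℓ=2 even so k=1
i=0: a=4 ⇒ p=4, q=1
i=1: a=1 ⇒ p=5, q=1
fundamental: x₁=5, y₁=1  (since 25 − 24·1 = 1)

5 1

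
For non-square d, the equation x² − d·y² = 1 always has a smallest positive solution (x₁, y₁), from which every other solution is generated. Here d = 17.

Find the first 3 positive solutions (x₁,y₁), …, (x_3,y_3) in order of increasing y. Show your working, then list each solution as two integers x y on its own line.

[4; 8] for √17; ℓ=1 ⇒ convergent index 1
a_0=4:  p_0=4·1+0=4,  q_0=4·0+1=1
a_1=8:  p_1=8·4+1=33,  q_1=8·1+0=8
→ (33, 8).  Check: 33²=1089, 17·8²=1088, difference 1.
n=2: (33,8)∘(33,8) = (33·33+17·8·8, 33·8+8·33) = (2177,528)
n=3: (2177,528)∘(33,8) = (33·2177+17·8·528, 33·528+8·2177) = (143649,34840)

33 8
2177 528
143649 34840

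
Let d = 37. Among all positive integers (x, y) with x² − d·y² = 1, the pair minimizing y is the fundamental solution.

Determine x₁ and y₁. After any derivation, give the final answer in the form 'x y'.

√37 → a₀=6, period (12); ℓ=1 odd so k=1
a_0=6:  p_0=6·1+0=6,  q_0=6·0+1=1
a_1=12:  p_1=12·6+1=73,  q_1=12·1+0=12
→ (73, 12).  Check: 73²=5329, 37·12²=5328, difference 1.

73 12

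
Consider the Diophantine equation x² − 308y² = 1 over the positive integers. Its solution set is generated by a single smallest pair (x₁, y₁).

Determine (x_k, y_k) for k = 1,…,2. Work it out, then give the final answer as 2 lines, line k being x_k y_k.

351 20
246401 14040

√308 → a₀=17, period (1,1,4,1,1,34); ℓ=6 even so k=5
step 0: (17, 1)  from 17·(1,0) + (0,1)
step 1: (18, 1)  from 1·(17,1) + (1,0)
step 2: (35, 2)  from 1·(18,1) + (17,1)
step 3: (158, 9)  from 4·(35,2) + (18,1)
step 4: (193, 11)  from 1·(158,9) + (35,2)
step 5: (351, 20)  from 1·(193,11) + (158,9)
fundamental: x₁=351, y₁=20  (since 123201 − 308·400 = 1)
(351+20√308)^2 = 246401 + 14040√308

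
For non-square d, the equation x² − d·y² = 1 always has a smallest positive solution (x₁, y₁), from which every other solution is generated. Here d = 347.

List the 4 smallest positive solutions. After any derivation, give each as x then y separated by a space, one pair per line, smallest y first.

641602 34443
823306252807 44197395372
1056469876826312026 56714274530897445
1355666371822207590758497 72775983935101527618408

d=347: √d = [18; 1,1,1,2,4,…,1,1,36] (ℓ=14, even), read p_13/q_13
a_0=18:  p_0=18·1+0=18,  q_0=18·0+1=1
…
a_2=1:  p_2=1·19+18=37,  q_2=1·1+1=2
a_3=1:  p_3=1·37+19=56,  q_3=1·2+1=3
…
a_5=4:  p_5=4·149+56=652,  q_5=4·8+3=35
…
a_8=1:  p_8=1·14269+801=15070,  q_8=1·766+43=809
a_9=4:  p_9=4·15070+14269=74549,  q_9=4·809+766=4002
a_10=2:  p_10=2·74549+15070=164168,  q_10=2·4002+809=8813
a_11=1:  p_11=1·164168+74549=238717,  q_11=1·8813+4002=12815
a_12=1:  p_12=1·238717+164168=402885,  q_12=1·12815+8813=21628
a_13=1:  p_13=1·402885+238717=641602,  q_13=1·21628+12815=34443
→ (641602, 34443).  Check: 641602²=411653126404, 347·34443²=411653126403, difference 1.
(641602+34443√347)^2 = 823306252807 + 44197395372√347
(641602+34443√347)^3 = 1056469876826312026 + 56714274530897445√347
(641602+34443√347)^4 = 1355666371822207590758497 + 72775983935101527618408√347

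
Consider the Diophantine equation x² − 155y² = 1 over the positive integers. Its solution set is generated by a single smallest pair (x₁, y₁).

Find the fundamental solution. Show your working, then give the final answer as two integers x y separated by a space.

√155 = [12; 2,4,2,24, …], period ℓ=4 (even) → k=3
k=0  a_k=12  p_k/q_k = 12/1
…
k=2  a_k=4  p_k/q_k = 112/9
k=3  a_k=2  p_k/q_k = 249/20
(x₁, y₁) = (249, 20);  249² − 155·20² = 1 ✓

249 20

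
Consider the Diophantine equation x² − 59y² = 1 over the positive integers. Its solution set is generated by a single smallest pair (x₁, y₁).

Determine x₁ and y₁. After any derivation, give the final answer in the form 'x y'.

530 69

√59 → a₀=7, period (1,2,7,2,1,14); ℓ=6 even so k=5
i=0: a=7 ⇒ p=7, q=1
…
i=2: a=2 ⇒ p=23, q=3
…
i=4: a=2 ⇒ p=361, q=47
i=5: a=1 ⇒ p=530, q=69
→ (530, 69).  Check: 530²=280900, 59·69²=280899, difference 1.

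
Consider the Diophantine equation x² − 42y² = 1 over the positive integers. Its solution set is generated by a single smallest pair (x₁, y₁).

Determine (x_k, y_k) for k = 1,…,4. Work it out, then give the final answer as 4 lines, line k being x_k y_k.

√42 → a₀=6, period (2,12); ℓ=2 even so k=1
a_0=6:  p_0=6·1+0=6,  q_0=6·0+1=1
a_1=2:  p_1=2·6+1=13,  q_1=2·1+0=2
→ (13, 2).  Check: 13²=169, 42·2²=168, difference 1.
k=2:  x_2 = 13·13+42·2·2 = 337,  y_2 = 13·2+2·13 = 52
k=3:  x_3 = 13·337+42·2·52 = 8749,  y_3 = 13·52+2·337 = 1350
k=4:  x_4 = 13·8749+42·2·1350 = 227137,  y_4 = 13·1350+2·8749 = 35048

13 2
337 52
8749 1350
227137 35048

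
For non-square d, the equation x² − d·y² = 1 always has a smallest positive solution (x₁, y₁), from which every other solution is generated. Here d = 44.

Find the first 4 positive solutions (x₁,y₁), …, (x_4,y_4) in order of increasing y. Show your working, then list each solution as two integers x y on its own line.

199 30
79201 11940
31521799 4752090
12545596801 1891319880

√44 → a₀=6, period (1,1,1,2,1,1,1,12); ℓ=8 even so k=7
step 0: (6, 1)  from 6·(1,0) + (0,1)
…
step 5: (73, 11)  from 1·(53,8) + (20,3)
step 6: (126, 19)  from 1·(73,11) + (53,8)
step 7: (199, 30)  from 1·(126,19) + (73,11)
(x₁, y₁) = (199, 30);  199² − 44·30² = 1 ✓
(x_2, y_2) = (199·199 + 44·30·30, 199·30 + 30·199) = (79201, 11940)
(x_3, y_3) = (199·79201 + 44·30·11940, 199·11940 + 30·79201) = (31521799, 4752090)
(x_4, y_4) = (199·31521799 + 44·30·4752090, 199·4752090 + 30·31521799) = (12545596801, 1891319880)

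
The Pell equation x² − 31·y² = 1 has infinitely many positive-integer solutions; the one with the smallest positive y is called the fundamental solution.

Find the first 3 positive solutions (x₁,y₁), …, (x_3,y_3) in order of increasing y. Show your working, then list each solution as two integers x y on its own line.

[5; 1,1,3,5,3,1,1,10] for √31; ℓ=8 ⇒ convergent index 7
step 0: (5, 1)  from 5·(1,0) + (0,1)
…
step 3: (39, 7)  from 3·(11,2) + (6,1)
…
step 6: (863, 155)  from 1·(657,118) + (206,37)
step 7: (1520, 273)  from 1·(863,155) + (657,118)
(x₁, y₁) = (1520, 273);  1520² − 31·273² = 1 ✓
n=2: (1520,273)∘(1520,273) = (1520·1520+31·273·273, 1520·273+273·1520) = (4620799,829920)
n=3: (4620799,829920)∘(1520,273) = (1520·4620799+31·273·829920, 1520·829920+273·4620799) = (14047227440,2522956527)

1520 273
4620799 829920
14047227440 2522956527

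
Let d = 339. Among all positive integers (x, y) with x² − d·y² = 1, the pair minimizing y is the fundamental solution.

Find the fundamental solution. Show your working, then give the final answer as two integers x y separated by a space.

[18; 2,2,2,1,17,1,2,2,2,36] for √339; ℓ=10 ⇒ convergent index 9
step 0: (18, 1)  from 18·(1,0) + (0,1)
step 1: (37, 2)  from 2·(18,1) + (1,0)
step 2: (92, 5)  from 2·(37,2) + (18,1)
step 3: (221, 12)  from 2·(92,5) + (37,2)
…
step 5: (5542, 301)  from 17·(313,17) + (221,12)
…
step 7: (17252, 937)  from 2·(5855,318) + (5542,301)
step 8: (40359, 2192)  from 2·(17252,937) + (5855,318)
step 9: (97970, 5321)  from 2·(40359,2192) + (17252,937)
fundamental: x₁=97970, y₁=5321  (since 9598120900 − 339·28313041 = 1)

97970 5321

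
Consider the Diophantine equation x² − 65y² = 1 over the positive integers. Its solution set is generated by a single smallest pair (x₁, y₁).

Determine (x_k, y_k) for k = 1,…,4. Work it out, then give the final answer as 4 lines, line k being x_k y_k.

√65 = [8; 16, …], period ℓ=1 (odd) → k=1
k=0  a_k=8  p_k/q_k = 8/1
k=1  a_k=16  p_k/q_k = 129/16
→ (129, 16).  Check: 129²=16641, 65·16²=16640, difference 1.
(x_2, y_2) = (129·129 + 65·16·16, 129·16 + 16·129) = (33281, 4128)
(x_3, y_3) = (129·33281 + 65·16·4128, 129·4128 + 16·33281) = (8586369, 1065008)
(x_4, y_4) = (129·8586369 + 65·16·1065008, 129·1065008 + 16·8586369) = (2215249921, 274767936)

129 16
33281 4128
8586369 1065008
2215249921 274767936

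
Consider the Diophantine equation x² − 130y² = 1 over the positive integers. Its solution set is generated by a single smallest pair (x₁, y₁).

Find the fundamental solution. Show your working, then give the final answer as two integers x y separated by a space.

[11; 2,2,22] for √130; ℓ=3 ⇒ convergent index 5
k=0  a_k=11  p_k/q_k = 11/1
k=1  a_k=2  p_k/q_k = 23/2
k=2  a_k=2  p_k/q_k = 57/5
k=3  a_k=22  p_k/q_k = 1277/112
k=4  a_k=2  p_k/q_k = 2611/229
k=5  a_k=2  p_k/q_k = 6499/570
fundamental: x₁=6499, y₁=570  (since 42237001 − 130·324900 = 1)

6499 570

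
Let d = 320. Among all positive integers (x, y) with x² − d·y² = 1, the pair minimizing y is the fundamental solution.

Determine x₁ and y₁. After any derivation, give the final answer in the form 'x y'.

d=320: √d = [17; 1,7,1,34] (ℓ=4, even), read p_3/q_3
a_0=17:  p_0=17·1+0=17,  q_0=17·0+1=1
…
a_2=7:  p_2=7·18+17=143,  q_2=7·1+1=8
a_3=1:  p_3=1·143+18=161,  q_3=1·8+1=9
fundamental: x₁=161, y₁=9  (since 25921 − 320·81 = 1)

161 9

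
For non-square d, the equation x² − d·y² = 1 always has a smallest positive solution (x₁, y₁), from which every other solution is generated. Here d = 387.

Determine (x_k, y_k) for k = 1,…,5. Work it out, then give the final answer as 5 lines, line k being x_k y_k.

[19; 1,2,19,2,1,38] for √387; ℓ=6 ⇒ convergent index 5
i=0: a=19 ⇒ p=19, q=1
…
i=2: a=2 ⇒ p=59, q=3
i=3: a=19 ⇒ p=1141, q=58
i=4: a=2 ⇒ p=2341, q=119
i=5: a=1 ⇒ p=3482, q=177
fundamental: x₁=3482, y₁=177  (since 12124324 − 387·31329 = 1)
(x_2, y_2) = (3482·3482 + 387·177·177, 3482·177 + 177·3482) = (24248647, 1232628)
(x_3, y_3) = (3482·24248647 + 387·177·1232628, 3482·1232628 + 177·24248647) = (168867574226, 8584021215)
(x_4, y_4) = (3482·168867574226 + 387·177·8584021215, 3482·8584021215 + 177·168867574226) = (1175993762661217, 59779122508632)
(x_5, y_5) = (3482·1175993762661217 + 387·177·59779122508632, 3482·59779122508632 + 177·1175993762661217) = (8189620394305140962, 416301800566092033)

3482 177
24248647 1232628
168867574226 8584021215
1175993762661217 59779122508632
8189620394305140962 416301800566092033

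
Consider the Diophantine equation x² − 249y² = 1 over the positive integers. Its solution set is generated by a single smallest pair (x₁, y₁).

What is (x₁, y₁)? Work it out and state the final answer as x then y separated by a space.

d=249: √d = [15; 1,3,1,1,5,…,3,1,30] (ℓ=16, even), read p_15/q_15
step 0: (15, 1)  from 15·(1,0) + (0,1)
step 1: (16, 1)  from 1·(15,1) + (1,0)
step 2: (63, 4)  from 3·(16,1) + (15,1)
step 3: (79, 5)  from 1·(63,4) + (16,1)
…
step 8: (36751, 2329)  from 10·(3582,227) + (931,59)
step 9: (113835, 7214)  from 3·(36751,2329) + (3582,227)
step 10: (150586, 9543)  from 1·(113835,7214) + (36751,2329)
step 11: (866765, 54929)  from 5·(150586,9543) + (113835,7214)
…
step 13: (1884116, 119401)  from 1·(1017351,64472) + (866765,54929)
step 14: (6669699, 422675)  from 3·(1884116,119401) + (1017351,64472)
step 15: (8553815, 542076)  from 1·(6669699,422675) + (1884116,119401)
(x₁, y₁) = (8553815, 542076);  8553815² − 249·542076² = 1 ✓

8553815 542076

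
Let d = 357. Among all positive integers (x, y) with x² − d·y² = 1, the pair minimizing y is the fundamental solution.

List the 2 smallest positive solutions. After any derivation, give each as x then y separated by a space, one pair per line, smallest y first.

3401 180
23133601 1224360

√357 = [18; 1,8,2,8,1,36, …], period ℓ=6 (even) → k=5
k=0  a_k=18  p_k/q_k = 18/1
…
k=2  a_k=8  p_k/q_k = 170/9
k=3  a_k=2  p_k/q_k = 359/19
k=4  a_k=8  p_k/q_k = 3042/161
k=5  a_k=1  p_k/q_k = 3401/180
fundamental: x₁=3401, y₁=180  (since 11566801 − 357·32400 = 1)
(x_2, y_2) = (3401·3401 + 357·180·180, 3401·180 + 180·3401) = (23133601, 1224360)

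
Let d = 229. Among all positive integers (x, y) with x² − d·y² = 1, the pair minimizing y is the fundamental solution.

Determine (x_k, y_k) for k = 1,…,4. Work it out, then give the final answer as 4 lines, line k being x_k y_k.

√229 → a₀=15, period (7,1,1,7,30); ℓ=5 odd so k=9
k=0  a_k=15  p_k/q_k = 15/1
k=1  a_k=7  p_k/q_k = 106/7
…
k=3  a_k=1  p_k/q_k = 227/15
k=4  a_k=7  p_k/q_k = 1710/113
k=5  a_k=30  p_k/q_k = 51527/3405
k=6  a_k=7  p_k/q_k = 362399/23948
…
k=8  a_k=1  p_k/q_k = 776325/51301
k=9  a_k=7  p_k/q_k = 5848201/386460
→ (5848201, 386460).  Check: 5848201²=34201454936401, 229·386460²=34201454936400, difference 1.
n=2: (5848201,386460)∘(5848201,386460) = (5848201·5848201+229·386460·386460, 5848201·386460+386460·5848201) = (68402909872801,4520191516920)
n=3: (68402909872801,4520191516920)∘(5848201,386460) = (5848201·68402909872801+229·386460·4520191516920, 5848201·4520191516920+386460·68402909872801) = (800067931842043513801,52869977098885735380)
n=4: (800067931842043513801,52869977098885735380)∘(5848201,386460) = (5848201·800067931842043513801+229·386460·52869977098885735380, 5848201·52869977098885735380+386460·800067931842043513801) = (9357916158133073035999171201,618388505879356792878585840)

5848201 386460
68402909872801 4520191516920
800067931842043513801 52869977098885735380
9357916158133073035999171201 618388505879356792878585840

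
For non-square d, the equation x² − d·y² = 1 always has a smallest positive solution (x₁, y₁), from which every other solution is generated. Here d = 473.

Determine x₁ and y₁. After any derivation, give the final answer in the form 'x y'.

d=473: √d = [21; 1,2,1,42] (ℓ=4, even), read p_3/q_3
k=0  a_k=21  p_k/q_k = 21/1
…
k=2  a_k=2  p_k/q_k = 65/3
k=3  a_k=1  p_k/q_k = 87/4
(x₁, y₁) = (87, 4);  87² − 473·4² = 1 ✓

87 4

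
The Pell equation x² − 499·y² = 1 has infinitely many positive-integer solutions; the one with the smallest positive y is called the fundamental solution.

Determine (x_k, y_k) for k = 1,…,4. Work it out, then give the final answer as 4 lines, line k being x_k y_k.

4490 201
40320199 1804980
362075382530 16208720199
3251436894799201 145554305582040

√499 → a₀=22, period (2,1,21,1,2,44); ℓ=6 even so k=5
k=0  a_k=22  p_k/q_k = 22/1
k=1  a_k=2  p_k/q_k = 45/2
…
k=3  a_k=21  p_k/q_k = 1452/65
k=4  a_k=1  p_k/q_k = 1519/68
k=5  a_k=2  p_k/q_k = 4490/201
fundamental: x₁=4490, y₁=201  (since 20160100 − 499·40401 = 1)
k=2:  x_2 = 4490·4490+499·201·201 = 40320199,  y_2 = 4490·201+201·4490 = 1804980
k=3:  x_3 = 4490·40320199+499·201·1804980 = 362075382530,  y_3 = 4490·1804980+201·40320199 = 16208720199
k=4:  x_4 = 4490·362075382530+499·201·16208720199 = 3251436894799201,  y_4 = 4490·16208720199+201·362075382530 = 145554305582040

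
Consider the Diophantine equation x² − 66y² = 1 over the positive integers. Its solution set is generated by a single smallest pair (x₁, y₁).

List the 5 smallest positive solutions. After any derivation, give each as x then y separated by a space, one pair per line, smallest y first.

65 8
8449 1040
1098305 135192
142771201 17573920
18559157825 2284474408

√66 → a₀=8, period (8,16); ℓ=2 even so k=1
i=0: a=8 ⇒ p=8, q=1
i=1: a=8 ⇒ p=65, q=8
fundamental: x₁=65, y₁=8  (since 4225 − 66·64 = 1)
k=2:  x_2 = 65·65+66·8·8 = 8449,  y_2 = 65·8+8·65 = 1040
k=3:  x_3 = 65·8449+66·8·1040 = 1098305,  y_3 = 65·1040+8·8449 = 135192
k=4:  x_4 = 65·1098305+66·8·135192 = 142771201,  y_4 = 65·135192+8·1098305 = 17573920
k=5:  x_5 = 65·142771201+66·8·17573920 = 18559157825,  y_5 = 65·17573920+8·142771201 = 2284474408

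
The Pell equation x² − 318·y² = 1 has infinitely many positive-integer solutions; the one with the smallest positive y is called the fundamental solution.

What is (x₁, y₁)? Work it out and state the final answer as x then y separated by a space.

d=318: √d = [17; 1,4,1,34] (ℓ=4, even), read p_3/q_3
a_0=17:  p_0=17·1+0=17,  q_0=17·0+1=1
a_1=1:  p_1=1·17+1=18,  q_1=1·1+0=1
a_2=4:  p_2=4·18+17=89,  q_2=4·1+1=5
a_3=1:  p_3=1·89+18=107,  q_3=1·5+1=6
→ (107, 6).  Check: 107²=11449, 318·6²=11448, difference 1.

107 6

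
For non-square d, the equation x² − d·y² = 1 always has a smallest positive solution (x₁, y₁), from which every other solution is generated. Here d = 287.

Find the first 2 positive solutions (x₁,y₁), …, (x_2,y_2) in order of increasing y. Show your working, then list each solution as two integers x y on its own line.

d=287: √d = [16; 1,15,1,32] (ℓ=4, even), read p_3/q_3
step 0: (16, 1)  from 16·(1,0) + (0,1)
step 1: (17, 1)  from 1·(16,1) + (1,0)
step 2: (271, 16)  from 15·(17,1) + (16,1)
step 3: (288, 17)  from 1·(271,16) + (17,1)
fundamental: x₁=288, y₁=17  (since 82944 − 287·289 = 1)
k=2:  x_2 = 288·288+287·17·17 = 165887,  y_2 = 288·17+17·288 = 9792

288 17
165887 9792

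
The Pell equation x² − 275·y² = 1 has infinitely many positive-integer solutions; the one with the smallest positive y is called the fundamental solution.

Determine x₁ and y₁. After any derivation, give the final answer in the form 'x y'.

√275 → a₀=16, period (1,1,2,1,1,32); ℓ=6 even so k=5
step 0: (16, 1)  from 16·(1,0) + (0,1)
…
step 2: (33, 2)  from 1·(17,1) + (16,1)
…
step 4: (116, 7)  from 1·(83,5) + (33,2)
step 5: (199, 12)  from 1·(116,7) + (83,5)
fundamental: x₁=199, y₁=12  (since 39601 − 275·144 = 1)

199 12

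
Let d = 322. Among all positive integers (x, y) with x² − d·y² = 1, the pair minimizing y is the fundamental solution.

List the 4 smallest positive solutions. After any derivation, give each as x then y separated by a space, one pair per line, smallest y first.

323 18
208657 11628
134792099 7511670
87075487297 4852527192

d=322: √d = [17; 1,16,1,34] (ℓ=4, even), read p_3/q_3
a_0=17:  p_0=17·1+0=17,  q_0=17·0+1=1
a_1=1:  p_1=1·17+1=18,  q_1=1·1+0=1
a_2=16:  p_2=16·18+17=305,  q_2=16·1+1=17
a_3=1:  p_3=1·305+18=323,  q_3=1·17+1=18
fundamental: x₁=323, y₁=18  (since 104329 − 322·324 = 1)
n=2: (323,18)∘(323,18) = (323·323+322·18·18, 323·18+18·323) = (208657,11628)
n=3: (208657,11628)∘(323,18) = (323·208657+322·18·11628, 323·11628+18·208657) = (134792099,7511670)
n=4: (134792099,7511670)∘(323,18) = (323·134792099+322·18·7511670, 323·7511670+18·134792099) = (87075487297,4852527192)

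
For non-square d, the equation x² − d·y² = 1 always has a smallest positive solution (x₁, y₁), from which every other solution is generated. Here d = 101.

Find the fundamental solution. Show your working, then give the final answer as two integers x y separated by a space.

[10; 20] for √101; ℓ=1 ⇒ convergent index 1
i=0: a=10 ⇒ p=10, q=1
i=1: a=20 ⇒ p=201, q=20
→ (201, 20).  Check: 201²=40401, 101·20²=40400, difference 1.

201 20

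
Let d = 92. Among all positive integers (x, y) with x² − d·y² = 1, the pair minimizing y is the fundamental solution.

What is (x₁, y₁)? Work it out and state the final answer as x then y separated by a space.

1151 120

√92 → a₀=9, period (1,1,2,4,2,1,1,18); ℓ=8 even so k=7
i=0: a=9 ⇒ p=9, q=1
i=1: a=1 ⇒ p=10, q=1
…
i=3: a=2 ⇒ p=48, q=5
i=4: a=4 ⇒ p=211, q=22
…
i=6: a=1 ⇒ p=681, q=71
i=7: a=1 ⇒ p=1151, q=120
(x₁, y₁) = (1151, 120);  1151² − 92·120² = 1 ✓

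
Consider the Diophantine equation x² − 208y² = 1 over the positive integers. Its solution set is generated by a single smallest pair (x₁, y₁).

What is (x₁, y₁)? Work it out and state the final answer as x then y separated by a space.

649 45

[14; 2,2,1,2,2,28] for √208; ℓ=6 ⇒ convergent index 5
step 0: (14, 1)  from 14·(1,0) + (0,1)
step 1: (29, 2)  from 2·(14,1) + (1,0)
…
step 3: (101, 7)  from 1·(72,5) + (29,2)
step 4: (274, 19)  from 2·(101,7) + (72,5)
step 5: (649, 45)  from 2·(274,19) + (101,7)
fundamental: x₁=649, y₁=45  (since 421201 − 208·2025 = 1)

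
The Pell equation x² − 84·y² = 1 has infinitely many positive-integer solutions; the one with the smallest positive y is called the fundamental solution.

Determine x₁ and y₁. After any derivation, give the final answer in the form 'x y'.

√84 = [9; 6,18, …], period ℓ=2 (even) → k=1
step 0: (9, 1)  from 9·(1,0) + (0,1)
step 1: (55, 6)  from 6·(9,1) + (1,0)
fundamental: x₁=55, y₁=6  (since 3025 − 84·36 = 1)

55 6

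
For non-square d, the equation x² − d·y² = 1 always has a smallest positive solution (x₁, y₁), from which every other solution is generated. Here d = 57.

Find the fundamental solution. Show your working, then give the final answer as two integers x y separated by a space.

151 20

√57 → a₀=7, period (1,1,4,1,1,14); ℓ=6 even so k=5
i=0: a=7 ⇒ p=7, q=1
…
i=4: a=1 ⇒ p=83, q=11
i=5: a=1 ⇒ p=151, q=20
fundamental: x₁=151, y₁=20  (since 22801 − 57·400 = 1)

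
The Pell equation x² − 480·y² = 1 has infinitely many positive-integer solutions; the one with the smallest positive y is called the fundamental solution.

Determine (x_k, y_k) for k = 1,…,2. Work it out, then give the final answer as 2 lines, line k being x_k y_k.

241 11
116161 5302

[21; 1,9,1,42] for √480; ℓ=4 ⇒ convergent index 3
k=0  a_k=21  p_k/q_k = 21/1
k=1  a_k=1  p_k/q_k = 22/1
k=2  a_k=9  p_k/q_k = 219/10
k=3  a_k=1  p_k/q_k = 241/11
→ (241, 11).  Check: 241²=58081, 480·11²=58080, difference 1.
n=2: (241,11)∘(241,11) = (241·241+480·11·11, 241·11+11·241) = (116161,5302)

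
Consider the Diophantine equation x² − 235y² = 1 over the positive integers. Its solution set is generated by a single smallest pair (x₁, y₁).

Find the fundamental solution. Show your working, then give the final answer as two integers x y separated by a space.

46 3

√235 → a₀=15, period (3,30); ℓ=2 even so k=1
i=0: a=15 ⇒ p=15, q=1
i=1: a=3 ⇒ p=46, q=3
→ (46, 3).  Check: 46²=2116, 235·3²=2115, difference 1.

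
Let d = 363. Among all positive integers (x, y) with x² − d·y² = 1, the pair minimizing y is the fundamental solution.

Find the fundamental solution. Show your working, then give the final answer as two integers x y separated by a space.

√363 = [19; 19,38, …], period ℓ=2 (even) → k=1
k=0  a_k=19  p_k/q_k = 19/1
k=1  a_k=19  p_k/q_k = 362/19
→ (362, 19).  Check: 362²=131044, 363·19²=131043, difference 1.

362 19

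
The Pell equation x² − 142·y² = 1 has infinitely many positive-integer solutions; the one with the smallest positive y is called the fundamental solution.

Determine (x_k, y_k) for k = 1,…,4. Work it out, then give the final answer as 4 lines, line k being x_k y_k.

143 12
40897 3432
11696399 981540
3345129217 280717008

√142 = [11; 1,10,1,22, …], period ℓ=4 (even) → k=3
i=0: a=11 ⇒ p=11, q=1
i=1: a=1 ⇒ p=12, q=1
i=2: a=10 ⇒ p=131, q=11
i=3: a=1 ⇒ p=143, q=12
fundamental: x₁=143, y₁=12  (since 20449 − 142·144 = 1)
n=2: (143,12)∘(143,12) = (143·143+142·12·12, 143·12+12·143) = (40897,3432)
n=3: (40897,3432)∘(143,12) = (143·40897+142·12·3432, 143·3432+12·40897) = (11696399,981540)
n=4: (11696399,981540)∘(143,12) = (143·11696399+142·12·981540, 143·981540+12·11696399) = (3345129217,280717008)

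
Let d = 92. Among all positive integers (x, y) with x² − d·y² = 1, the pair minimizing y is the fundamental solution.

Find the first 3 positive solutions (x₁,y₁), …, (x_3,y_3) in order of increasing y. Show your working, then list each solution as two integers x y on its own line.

1151 120
2649601 276240
6099380351 635904360

√92 = [9; 1,1,2,4,2,1,1,18, …], period ℓ=8 (even) → k=7
k=0  a_k=9  p_k/q_k = 9/1
k=1  a_k=1  p_k/q_k = 10/1
k=2  a_k=1  p_k/q_k = 19/2
k=3  a_k=2  p_k/q_k = 48/5
k=4  a_k=4  p_k/q_k = 211/22
…
k=6  a_k=1  p_k/q_k = 681/71
k=7  a_k=1  p_k/q_k = 1151/120
fundamental: x₁=1151, y₁=120  (since 1324801 − 92·14400 = 1)
(1151+120√92)^2 = 2649601 + 276240√92
(1151+120√92)^3 = 6099380351 + 635904360√92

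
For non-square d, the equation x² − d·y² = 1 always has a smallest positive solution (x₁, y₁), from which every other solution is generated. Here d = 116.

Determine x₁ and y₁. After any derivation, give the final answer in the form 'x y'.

9801 910

√116 = [10; 1,3,2,1,4,1,2,3,1,20, …], period ℓ=10 (even) → k=9
k=0  a_k=10  p_k/q_k = 10/1
…
k=4  a_k=1  p_k/q_k = 140/13
k=5  a_k=4  p_k/q_k = 657/61
k=6  a_k=1  p_k/q_k = 797/74
k=7  a_k=2  p_k/q_k = 2251/209
k=8  a_k=3  p_k/q_k = 7550/701
k=9  a_k=1  p_k/q_k = 9801/910
→ (9801, 910).  Check: 9801²=96059601, 116·910²=96059600, difference 1.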